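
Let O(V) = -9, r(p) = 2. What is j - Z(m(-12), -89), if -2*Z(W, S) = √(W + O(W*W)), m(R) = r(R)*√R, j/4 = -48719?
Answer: -194876 + √(-9 + 4*I*√3)/2 ≈ -1.9488e+5 + 1.5952*I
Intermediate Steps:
j = -194876 (j = 4*(-48719) = -194876)
m(R) = 2*√R
Z(W, S) = -√(-9 + W)/2 (Z(W, S) = -√(W - 9)/2 = -√(-9 + W)/2)
j - Z(m(-12), -89) = -194876 - (-1)*√(-9 + 2*√(-12))/2 = -194876 - (-1)*√(-9 + 2*(2*I*√3))/2 = -194876 - (-1)*√(-9 + 4*I*√3)/2 = -194876 + √(-9 + 4*I*√3)/2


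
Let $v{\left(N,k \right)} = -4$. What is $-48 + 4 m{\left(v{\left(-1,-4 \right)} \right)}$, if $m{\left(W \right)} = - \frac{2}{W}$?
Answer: $-46$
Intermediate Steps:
$-48 + 4 m{\left(v{\left(-1,-4 \right)} \right)} = -48 + 4 \left(- \frac{2}{-4}\right) = -48 + 4 \left(\left(-2\right) \left(- \frac{1}{4}\right)\right) = -48 + 4 \cdot \frac{1}{2} = -48 + 2 = -46$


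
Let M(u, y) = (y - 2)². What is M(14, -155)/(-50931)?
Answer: -24649/50931 ≈ -0.48397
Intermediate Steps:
M(u, y) = (-2 + y)²
M(14, -155)/(-50931) = (-2 - 155)²/(-50931) = (-157)²*(-1/50931) = 24649*(-1/50931) = -24649/50931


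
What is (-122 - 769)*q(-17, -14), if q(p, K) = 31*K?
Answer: 386694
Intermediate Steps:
(-122 - 769)*q(-17, -14) = (-122 - 769)*(31*(-14)) = -891*(-434) = 386694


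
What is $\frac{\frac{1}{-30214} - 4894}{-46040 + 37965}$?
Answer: $\frac{147867317}{243978050} \approx 0.60607$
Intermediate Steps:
$\frac{\frac{1}{-30214} - 4894}{-46040 + 37965} = \frac{- \frac{1}{30214} - 4894}{-8075} = \left(- \frac{147867317}{30214}\right) \left(- \frac{1}{8075}\right) = \frac{147867317}{243978050}$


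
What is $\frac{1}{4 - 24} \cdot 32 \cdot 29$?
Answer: $- \frac{232}{5} \approx -46.4$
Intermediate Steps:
$\frac{1}{4 - 24} \cdot 32 \cdot 29 = \frac{1}{-20} \cdot 32 \cdot 29 = \left(- \frac{1}{20}\right) 32 \cdot 29 = \left(- \frac{8}{5}\right) 29 = - \frac{232}{5}$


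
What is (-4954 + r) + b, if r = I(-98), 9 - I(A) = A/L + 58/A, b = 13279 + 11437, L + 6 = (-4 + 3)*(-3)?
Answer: 2901622/147 ≈ 19739.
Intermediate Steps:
L = -3 (L = -6 + (-4 + 3)*(-3) = -6 - 1*(-3) = -6 + 3 = -3)
b = 24716
I(A) = 9 - 58/A + A/3 (I(A) = 9 - (A/(-3) + 58/A) = 9 - (A*(-1/3) + 58/A) = 9 - (-A/3 + 58/A) = 9 - (58/A - A/3) = 9 + (-58/A + A/3) = 9 - 58/A + A/3)
r = -3392/147 (r = 9 - 58/(-98) + (1/3)*(-98) = 9 - 58*(-1/98) - 98/3 = 9 + 29/49 - 98/3 = -3392/147 ≈ -23.075)
(-4954 + r) + b = (-4954 - 3392/147) + 24716 = -731630/147 + 24716 = 2901622/147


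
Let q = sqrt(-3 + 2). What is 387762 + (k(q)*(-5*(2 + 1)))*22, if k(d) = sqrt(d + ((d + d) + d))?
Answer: 387762 - 660*sqrt(I) ≈ 3.873e+5 - 466.69*I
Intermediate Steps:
q = I (q = sqrt(-1) = I ≈ 1.0*I)
k(d) = 2*sqrt(d) (k(d) = sqrt(d + (2*d + d)) = sqrt(d + 3*d) = sqrt(4*d) = 2*sqrt(d))
387762 + (k(q)*(-5*(2 + 1)))*22 = 387762 + ((2*sqrt(I))*(-5*(2 + 1)))*22 = 387762 + ((2*sqrt(I))*(-5*3))*22 = 387762 + ((2*sqrt(I))*(-15))*22 = 387762 - 30*sqrt(I)*22 = 387762 - 660*sqrt(I)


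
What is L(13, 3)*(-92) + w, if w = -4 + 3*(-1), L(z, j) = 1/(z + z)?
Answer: -137/13 ≈ -10.538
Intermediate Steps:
L(z, j) = 1/(2*z)
w = -7 (w = -4 - 3 = -7)
L(13, 3)*(-92) + w = ((½)/13)*(-92) - 7 = ((½)*(1/13))*(-92) - 7 = (1/26)*(-92) - 7 = -46/13 - 7 = -137/13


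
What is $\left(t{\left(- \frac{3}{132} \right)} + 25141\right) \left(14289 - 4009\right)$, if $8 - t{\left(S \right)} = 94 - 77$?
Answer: $258356960$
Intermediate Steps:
$t{\left(S \right)} = -9$ ($t{\left(S \right)} = 8 - \left(94 - 77\right) = 8 - 17 = -9$)
$\left(t{\left(- \frac{3}{132} \right)} + 25141\right) \left(14289 - 4009\right) = \left(-9 + 25141\right) \left(14289 - 4009\right) = 25132 \cdot 10280 = 258356960$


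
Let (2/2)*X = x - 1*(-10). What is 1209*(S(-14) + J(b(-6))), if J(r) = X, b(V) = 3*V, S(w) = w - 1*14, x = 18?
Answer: 0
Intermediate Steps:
S(w) = -14 + w (S(w) = w - 14 = -14 + w)
X = 28 (X = 18 - 1*(-10) = 18 + 10 = 28)
J(r) = 28
1209*(S(-14) + J(b(-6))) = 1209*((-14 - 14) + 28) = 1209*(-28 + 28) = 1209*0 = 0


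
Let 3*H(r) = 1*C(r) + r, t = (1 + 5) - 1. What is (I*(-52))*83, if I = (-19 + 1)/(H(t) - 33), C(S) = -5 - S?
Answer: -2241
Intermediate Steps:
t = 5 (t = 6 - 1 = 5)
H(r) = -5/3 (H(r) = (1*(-5 - r) + r)/3 = ((-5 - r) + r)/3 = (1/3)*(-5) = -5/3)
I = 27/52 (I = (-19 + 1)/(-5/3 - 33) = -18/(-104/3) = -18*(-3/104) = 27/52 ≈ 0.51923)
(I*(-52))*83 = ((27/52)*(-52))*83 = -27*83 = -2241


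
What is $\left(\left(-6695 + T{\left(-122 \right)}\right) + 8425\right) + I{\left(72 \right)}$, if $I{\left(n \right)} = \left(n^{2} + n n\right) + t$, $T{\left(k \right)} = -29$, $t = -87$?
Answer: $11982$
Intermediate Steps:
$I{\left(n \right)} = -87 + 2 n^{2}$ ($I{\left(n \right)} = \left(n^{2} + n n\right) - 87 = \left(n^{2} + n^{2}\right) - 87 = 2 n^{2} - 87 = -87 + 2 n^{2}$)
$\left(\left(-6695 + T{\left(-122 \right)}\right) + 8425\right) + I{\left(72 \right)} = \left(\left(-6695 - 29\right) + 8425\right) - \left(87 - 2 \cdot 72^{2}\right) = \left(-6724 + 8425\right) + \left(-87 + 2 \cdot 5184\right) = 1701 + \left(-87 + 10368\right) = 1701 + 10281 = 11982$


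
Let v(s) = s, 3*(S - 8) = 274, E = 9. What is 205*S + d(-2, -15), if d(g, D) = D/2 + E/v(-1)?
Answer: 122081/6 ≈ 20347.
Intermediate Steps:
S = 298/3 (S = 8 + (1/3)*274 = 8 + 274/3 = 298/3 ≈ 99.333)
d(g, D) = -9 + D/2 (d(g, D) = D/2 + 9/(-1) = D*(1/2) + 9*(-1) = D/2 - 9 = -9 + D/2)
205*S + d(-2, -15) = 205*(298/3) + (-9 + (1/2)*(-15)) = 61090/3 + (-9 - 15/2) = 61090/3 - 33/2 = 122081/6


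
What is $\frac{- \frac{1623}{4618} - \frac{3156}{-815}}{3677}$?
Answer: $\frac{13251663}{13839014590} \approx 0.00095756$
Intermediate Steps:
$\frac{- \frac{1623}{4618} - \frac{3156}{-815}}{3677} = \left(\left(-1623\right) \frac{1}{4618} - - \frac{3156}{815}\right) \frac{1}{3677} = \left(- \frac{1623}{4618} + \frac{3156}{815}\right) \frac{1}{3677} = \frac{13251663}{3763670} \cdot \frac{1}{3677} = \frac{13251663}{13839014590}$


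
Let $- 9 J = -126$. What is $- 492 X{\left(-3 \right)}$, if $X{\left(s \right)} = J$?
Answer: $-6888$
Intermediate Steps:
$J = 14$ ($J = \left(- \frac{1}{9}\right) \left(-126\right) = 14$)
$X{\left(s \right)} = 14$
$- 492 X{\left(-3 \right)} = \left(-492\right) 14 = -6888$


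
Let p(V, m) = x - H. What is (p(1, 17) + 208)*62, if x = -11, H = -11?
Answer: 12896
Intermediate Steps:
p(V, m) = 0 (p(V, m) = -11 - 1*(-11) = -11 + 11 = 0)
(p(1, 17) + 208)*62 = (0 + 208)*62 = 208*62 = 12896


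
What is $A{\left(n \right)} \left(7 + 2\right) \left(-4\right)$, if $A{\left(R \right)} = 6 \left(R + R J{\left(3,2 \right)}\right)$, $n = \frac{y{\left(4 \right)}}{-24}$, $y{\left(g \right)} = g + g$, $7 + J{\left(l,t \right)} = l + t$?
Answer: $-72$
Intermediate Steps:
$J{\left(l,t \right)} = -7 + l + t$ ($J{\left(l,t \right)} = -7 + \left(l + t\right) = -7 + l + t$)
$y{\left(g \right)} = 2 g$
$n = - \frac{1}{3}$ ($n = \frac{2 \cdot 4}{-24} = 8 \left(- \frac{1}{24}\right) = - \frac{1}{3} \approx -0.33333$)
$A{\left(R \right)} = - 6 R$ ($A{\left(R \right)} = 6 \left(R + R \left(-7 + 3 + 2\right)\right) = 6 \left(R + R \left(-2\right)\right) = 6 \left(R - 2 R\right) = 6 \left(- R\right) = - 6 R$)
$A{\left(n \right)} \left(7 + 2\right) \left(-4\right) = \left(-6\right) \left(- \frac{1}{3}\right) \left(7 + 2\right) \left(-4\right) = 2 \cdot 9 \left(-4\right) = 2 \left(-36\right) = -72$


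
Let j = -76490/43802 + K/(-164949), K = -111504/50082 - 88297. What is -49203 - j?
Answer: -494542574716988239/10051312855001 ≈ -49202.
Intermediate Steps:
K = -737033643/8347 (K = -111504*1/50082 - 88297 = -18584/8347 - 88297 = -737033643/8347 ≈ -88299.)
j = -12171687625964/10051312855001 (j = -76490/43802 - 737033643/8347/(-164949) = -76490*1/43802 - 737033643/8347*(-1/164949) = -38245/21901 + 245677881/458943101 = -12171687625964/10051312855001 ≈ -1.2110)
-49203 - j = -49203 - 1*(-12171687625964/10051312855001) = -49203 + 12171687625964/10051312855001 = -494542574716988239/10051312855001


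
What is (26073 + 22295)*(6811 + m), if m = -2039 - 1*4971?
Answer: -9625232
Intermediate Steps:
m = -7010 (m = -2039 - 4971 = -7010)
(26073 + 22295)*(6811 + m) = (26073 + 22295)*(6811 - 7010) = 48368*(-199) = -9625232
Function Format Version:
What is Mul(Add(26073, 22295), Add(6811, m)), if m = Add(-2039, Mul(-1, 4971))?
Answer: -9625232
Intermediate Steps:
m = -7010 (m = Add(-2039, -4971) = -7010)
Mul(Add(26073, 22295), Add(6811, m)) = Mul(Add(26073, 22295), Add(6811, -7010)) = Mul(48368, -199) = -9625232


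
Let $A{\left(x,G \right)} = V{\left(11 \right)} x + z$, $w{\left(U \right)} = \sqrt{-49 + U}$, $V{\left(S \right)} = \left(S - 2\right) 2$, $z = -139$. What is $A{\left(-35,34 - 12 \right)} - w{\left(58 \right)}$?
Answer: $-772$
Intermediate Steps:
$V{\left(S \right)} = -4 + 2 S$ ($V{\left(S \right)} = \left(-2 + S\right) 2 = -4 + 2 S$)
$A{\left(x,G \right)} = -139 + 18 x$ ($A{\left(x,G \right)} = \left(-4 + 2 \cdot 11\right) x - 139 = \left(-4 + 22\right) x - 139 = 18 x - 139 = -139 + 18 x$)
$A{\left(-35,34 - 12 \right)} - w{\left(58 \right)} = \left(-139 + 18 \left(-35\right)\right) - \sqrt{-49 + 58} = \left(-139 - 630\right) - \sqrt{9} = -769 - 3 = -772$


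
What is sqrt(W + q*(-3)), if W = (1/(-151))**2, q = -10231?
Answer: sqrt(699831094)/151 ≈ 175.19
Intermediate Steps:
W = 1/22801 (W = (-1/151)**2 = 1/22801 ≈ 4.3858e-5)
sqrt(W + q*(-3)) = sqrt(1/22801 - 10231*(-3)) = sqrt(1/22801 + 30693) = sqrt(699831094/22801) = sqrt(699831094)/151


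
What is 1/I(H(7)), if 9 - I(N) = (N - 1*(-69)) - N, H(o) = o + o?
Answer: -1/60 ≈ -0.016667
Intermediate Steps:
H(o) = 2*o
I(N) = -60 (I(N) = 9 - ((N - 1*(-69)) - N) = 9 - ((N + 69) - N) = 9 - ((69 + N) - N) = 9 - 1*69 = 9 - 69 = -60)
1/I(H(7)) = 1/(-60) = -1/60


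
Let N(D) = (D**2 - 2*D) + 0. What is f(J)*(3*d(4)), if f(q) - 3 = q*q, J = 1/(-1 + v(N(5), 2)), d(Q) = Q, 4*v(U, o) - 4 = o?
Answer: 84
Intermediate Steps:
N(D) = D**2 - 2*D
v(U, o) = 1 + o/4
J = 2 (J = 1/(-1 + (1 + (1/4)*2)) = 1/(-1 + (1 + 1/2)) = 1/(-1 + 3/2) = 1/(1/2) = 2)
f(q) = 3 + q**2 (f(q) = 3 + q*q = 3 + q**2)
f(J)*(3*d(4)) = (3 + 2**2)*(3*4) = (3 + 4)*12 = 7*12 = 84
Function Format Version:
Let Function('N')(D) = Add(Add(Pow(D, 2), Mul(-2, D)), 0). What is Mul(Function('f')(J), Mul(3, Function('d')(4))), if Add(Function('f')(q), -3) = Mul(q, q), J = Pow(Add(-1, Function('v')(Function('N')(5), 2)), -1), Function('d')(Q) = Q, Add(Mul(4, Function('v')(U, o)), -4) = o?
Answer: 84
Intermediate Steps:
Function('N')(D) = Add(Pow(D, 2), Mul(-2, D))
Function('v')(U, o) = Add(1, Mul(Rational(1, 4), o))
J = 2 (J = Pow(Add(-1, Add(1, Mul(Rational(1, 4), 2))), -1) = Pow(Add(-1, Add(1, Rational(1, 2))), -1) = Pow(Add(-1, Rational(3, 2)), -1) = Pow(Rational(1, 2), -1) = 2)
Function('f')(q) = Add(3, Pow(q, 2)) (Function('f')(q) = Add(3, Mul(q, q)) = Add(3, Pow(q, 2)))
Mul(Function('f')(J), Mul(3, Function('d')(4))) = Mul(Add(3, Pow(2, 2)), Mul(3, 4)) = Mul(Add(3, 4), 12) = Mul(7, 12) = 84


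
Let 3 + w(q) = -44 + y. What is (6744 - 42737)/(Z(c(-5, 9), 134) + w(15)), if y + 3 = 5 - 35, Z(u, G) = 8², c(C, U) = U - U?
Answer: 35993/16 ≈ 2249.6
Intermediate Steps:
c(C, U) = 0
Z(u, G) = 64
y = -33 (y = -3 + (5 - 35) = -3 - 30 = -33)
w(q) = -80 (w(q) = -3 + (-44 - 33) = -3 - 77 = -80)
(6744 - 42737)/(Z(c(-5, 9), 134) + w(15)) = (6744 - 42737)/(64 - 80) = -35993/(-16) = -35993*(-1/16) = 35993/16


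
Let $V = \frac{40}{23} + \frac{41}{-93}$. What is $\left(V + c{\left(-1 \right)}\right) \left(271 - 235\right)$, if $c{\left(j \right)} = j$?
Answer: $\frac{7656}{713} \approx 10.738$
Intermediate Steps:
$V = \frac{2777}{2139}$ ($V = 40 \cdot \frac{1}{23} + 41 \left(- \frac{1}{93}\right) = \frac{40}{23} - \frac{41}{93} = \frac{2777}{2139} \approx 1.2983$)
$\left(V + c{\left(-1 \right)}\right) \left(271 - 235\right) = \left(\frac{2777}{2139} - 1\right) \left(271 - 235\right) = \frac{638}{2139} \cdot 36 = \frac{7656}{713}$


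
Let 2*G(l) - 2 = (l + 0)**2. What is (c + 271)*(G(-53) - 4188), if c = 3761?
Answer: -11219040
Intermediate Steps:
G(l) = 1 + l**2/2 (G(l) = 1 + (l + 0)**2/2 = 1 + l**2/2)
(c + 271)*(G(-53) - 4188) = (3761 + 271)*((1 + (1/2)*(-53)**2) - 4188) = 4032*((1 + (1/2)*2809) - 4188) = 4032*((1 + 2809/2) - 4188) = 4032*(2811/2 - 4188) = 4032*(-5565/2) = -11219040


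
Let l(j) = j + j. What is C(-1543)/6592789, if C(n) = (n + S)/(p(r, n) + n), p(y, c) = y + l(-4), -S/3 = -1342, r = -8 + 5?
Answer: -2483/10245194106 ≈ -2.4236e-7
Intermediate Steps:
l(j) = 2*j
r = -3
S = 4026 (S = -3*(-1342) = 4026)
p(y, c) = -8 + y (p(y, c) = y + 2*(-4) = y - 8 = -8 + y)
C(n) = (4026 + n)/(-11 + n) (C(n) = (n + 4026)/((-8 - 3) + n) = (4026 + n)/(-11 + n))
C(-1543)/6592789 = ((4026 - 1543)/(-11 - 1543))/6592789 = (2483/(-1554))*(1/6592789) = -1/1554*2483*(1/6592789) = -2483/1554*1/6592789 = -2483/10245194106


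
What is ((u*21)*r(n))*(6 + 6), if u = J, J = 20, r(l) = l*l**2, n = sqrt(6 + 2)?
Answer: 80640*sqrt(2) ≈ 1.1404e+5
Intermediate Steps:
n = 2*sqrt(2) (n = sqrt(8) = 2*sqrt(2) ≈ 2.8284)
r(l) = l**3
u = 20
((u*21)*r(n))*(6 + 6) = ((20*21)*(2*sqrt(2))**3)*(6 + 6) = (420*(16*sqrt(2)))*12 = (6720*sqrt(2))*12 = 80640*sqrt(2)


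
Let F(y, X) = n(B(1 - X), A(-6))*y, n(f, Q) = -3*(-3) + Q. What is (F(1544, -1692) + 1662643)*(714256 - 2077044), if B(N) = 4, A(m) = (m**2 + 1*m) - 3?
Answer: -2341579136876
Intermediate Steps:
A(m) = -3 + m + m**2 (A(m) = (m**2 + m) - 3 = (m + m**2) - 3 = -3 + m + m**2)
n(f, Q) = 9 + Q
F(y, X) = 36*y (F(y, X) = (9 + (-3 - 6 + (-6)**2))*y = (9 + (-3 - 6 + 36))*y = (9 + 27)*y = 36*y)
(F(1544, -1692) + 1662643)*(714256 - 2077044) = (36*1544 + 1662643)*(714256 - 2077044) = (55584 + 1662643)*(-1362788) = 1718227*(-1362788) = -2341579136876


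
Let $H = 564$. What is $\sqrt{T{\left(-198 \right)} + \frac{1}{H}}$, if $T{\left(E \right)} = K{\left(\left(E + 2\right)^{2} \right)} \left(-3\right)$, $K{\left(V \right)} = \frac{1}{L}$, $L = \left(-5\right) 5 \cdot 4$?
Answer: $\frac{4 \sqrt{987}}{705} \approx 0.17825$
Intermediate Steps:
$L = -100$ ($L = \left(-25\right) 4 = -100$)
$K{\left(V \right)} = - \frac{1}{100}$ ($K{\left(V \right)} = \frac{1}{-100} = - \frac{1}{100}$)
$T{\left(E \right)} = \frac{3}{100}$ ($T{\left(E \right)} = \left(- \frac{1}{100}\right) \left(-3\right) = \frac{3}{100}$)
$\sqrt{T{\left(-198 \right)} + \frac{1}{H}} = \sqrt{\frac{3}{100} + \frac{1}{564}} = \sqrt{\frac{112}{3525}} = \frac{4 \sqrt{987}}{705}$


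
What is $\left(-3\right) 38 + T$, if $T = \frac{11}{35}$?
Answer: $- \frac{3979}{35} \approx -113.69$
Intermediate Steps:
$T = \frac{11}{35}$ ($T = 11 \cdot \frac{1}{35} = \frac{11}{35} \approx 0.31429$)
$\left(-3\right) 38 + T = \left(-3\right) 38 + \frac{11}{35} = -114 + \frac{11}{35} = - \frac{3979}{35}$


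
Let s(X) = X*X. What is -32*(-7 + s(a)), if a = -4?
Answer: -288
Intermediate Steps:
s(X) = X²
-32*(-7 + s(a)) = -32*(-7 + (-4)²) = -32*(-7 + 16) = -32*9 = -288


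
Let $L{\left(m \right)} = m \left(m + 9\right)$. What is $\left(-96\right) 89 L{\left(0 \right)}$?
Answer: $0$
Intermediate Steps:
$L{\left(m \right)} = m \left(9 + m\right)$
$\left(-96\right) 89 L{\left(0 \right)} = \left(-96\right) 89 \cdot 0 \left(9 + 0\right) = - 8544 \cdot 0 \cdot 9 = \left(-8544\right) 0 = 0$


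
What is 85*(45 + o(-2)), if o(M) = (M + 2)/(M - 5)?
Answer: 3825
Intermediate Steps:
o(M) = (2 + M)/(-5 + M)
85*(45 + o(-2)) = 85*(45 + (2 - 2)/(-5 - 2)) = 85*(45 + 0/(-7)) = 85*(45 - ⅐*0) = 85*(45 + 0) = 85*45 = 3825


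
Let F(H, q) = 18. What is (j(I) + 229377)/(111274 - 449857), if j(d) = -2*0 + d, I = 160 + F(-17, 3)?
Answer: -229555/338583 ≈ -0.67799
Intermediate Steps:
I = 178 (I = 160 + 18 = 178)
j(d) = d (j(d) = 0 + d = d)
(j(I) + 229377)/(111274 - 449857) = (178 + 229377)/(111274 - 449857) = 229555/(-338583) = 229555*(-1/338583) = -229555/338583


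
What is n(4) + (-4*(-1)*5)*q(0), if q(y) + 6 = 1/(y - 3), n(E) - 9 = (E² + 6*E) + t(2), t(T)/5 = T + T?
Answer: -173/3 ≈ -57.667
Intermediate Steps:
t(T) = 10*T (t(T) = 5*(T + T) = 5*(2*T) = 10*T)
n(E) = 29 + E² + 6*E (n(E) = 9 + ((E² + 6*E) + 10*2) = 9 + ((E² + 6*E) + 20) = 9 + (20 + E² + 6*E) = 29 + E² + 6*E)
q(y) = -6 + 1/(-3 + y) (q(y) = -6 + 1/(y - 3) = -6 + 1/(-3 + y))
n(4) + (-4*(-1)*5)*q(0) = (29 + 4² + 6*4) + (-4*(-1)*5)*((19 - 6*0)/(-3 + 0)) = (29 + 16 + 24) + (4*5)*((19 + 0)/(-3)) = 69 + 20*(-⅓*19) = 69 + 20*(-19/3) = 69 - 380/3 = -173/3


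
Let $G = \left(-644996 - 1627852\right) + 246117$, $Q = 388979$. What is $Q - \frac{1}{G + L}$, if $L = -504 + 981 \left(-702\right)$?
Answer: $\frac{1056426899164}{2715897} \approx 3.8898 \cdot 10^{5}$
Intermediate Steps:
$G = -2026731$ ($G = -2272848 + 246117 = -2026731$)
$L = -689166$ ($L = -504 - 688662 = -689166$)
$Q - \frac{1}{G + L} = 388979 - \frac{1}{-2026731 - 689166} = 388979 - \frac{1}{-2715897} = 388979 - - \frac{1}{2715897} = 388979 + \frac{1}{2715897} = \frac{1056426899164}{2715897}$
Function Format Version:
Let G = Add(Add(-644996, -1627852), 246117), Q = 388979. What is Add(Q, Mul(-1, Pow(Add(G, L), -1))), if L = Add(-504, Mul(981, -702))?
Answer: Rational(1056426899164, 2715897) ≈ 3.8898e+5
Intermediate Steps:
G = -2026731 (G = Add(-2272848, 246117) = -2026731)
L = -689166 (L = Add(-504, -688662) = -689166)
Add(Q, Mul(-1, Pow(Add(G, L), -1))) = Add(388979, Mul(-1, Pow(Add(-2026731, -689166), -1))) = Add(388979, Mul(-1, Pow(-2715897, -1))) = Add(388979, Mul(-1, Rational(-1, 2715897))) = Add(388979, Rational(1, 2715897)) = Rational(1056426899164, 2715897)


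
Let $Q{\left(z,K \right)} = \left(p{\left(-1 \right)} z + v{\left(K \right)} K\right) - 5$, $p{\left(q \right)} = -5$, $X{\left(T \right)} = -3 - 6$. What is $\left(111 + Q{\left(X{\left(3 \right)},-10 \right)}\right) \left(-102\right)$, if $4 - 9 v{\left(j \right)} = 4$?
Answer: $-15402$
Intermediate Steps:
$X{\left(T \right)} = -9$ ($X{\left(T \right)} = -3 - 6 = -9$)
$v{\left(j \right)} = 0$ ($v{\left(j \right)} = \frac{4}{9} - \frac{4}{9} = 0$)
$Q{\left(z,K \right)} = -5 - 5 z$ ($Q{\left(z,K \right)} = \left(- 5 z + 0 K\right) - 5 = \left(- 5 z + 0\right) - 5 = - 5 z - 5 = -5 - 5 z$)
$\left(111 + Q{\left(X{\left(3 \right)},-10 \right)}\right) \left(-102\right) = \left(111 - -40\right) \left(-102\right) = \left(111 + \left(-5 + 45\right)\right) \left(-102\right) = \left(111 + 40\right) \left(-102\right) = 151 \left(-102\right) = -15402$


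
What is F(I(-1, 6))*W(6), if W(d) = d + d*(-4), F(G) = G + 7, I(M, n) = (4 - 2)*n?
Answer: -342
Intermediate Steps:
I(M, n) = 2*n
F(G) = 7 + G
W(d) = -3*d (W(d) = d - 4*d = -3*d)
F(I(-1, 6))*W(6) = (7 + 2*6)*(-3*6) = (7 + 12)*(-18) = 19*(-18) = -342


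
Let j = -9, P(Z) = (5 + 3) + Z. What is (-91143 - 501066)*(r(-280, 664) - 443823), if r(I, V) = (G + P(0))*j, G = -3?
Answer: 262862624412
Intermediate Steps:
P(Z) = 8 + Z
r(I, V) = -45 (r(I, V) = (-3 + (8 + 0))*(-9) = (-3 + 8)*(-9) = 5*(-9) = -45)
(-91143 - 501066)*(r(-280, 664) - 443823) = (-91143 - 501066)*(-45 - 443823) = -592209*(-443868) = 262862624412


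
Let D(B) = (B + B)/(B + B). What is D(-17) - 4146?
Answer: -4145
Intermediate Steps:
D(B) = 1 (D(B) = (2*B)/((2*B)) = (2*B)*(1/(2*B)) = 1)
D(-17) - 4146 = 1 - 4146 = -4145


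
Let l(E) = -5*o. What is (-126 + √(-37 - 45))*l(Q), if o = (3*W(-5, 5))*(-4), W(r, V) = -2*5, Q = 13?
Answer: 75600 - 600*I*√82 ≈ 75600.0 - 5433.2*I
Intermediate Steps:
W(r, V) = -10
o = 120 (o = (3*(-10))*(-4) = -30*(-4) = 120)
l(E) = -600 (l(E) = -5*120 = -600)
(-126 + √(-37 - 45))*l(Q) = (-126 + √(-37 - 45))*(-600) = (-126 + √(-82))*(-600) = (-126 + I*√82)*(-600) = 75600 - 600*I*√82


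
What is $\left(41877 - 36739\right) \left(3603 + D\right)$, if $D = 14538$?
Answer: $93208458$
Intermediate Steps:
$\left(41877 - 36739\right) \left(3603 + D\right) = \left(41877 - 36739\right) \left(3603 + 14538\right) = 5138 \cdot 18141 = 93208458$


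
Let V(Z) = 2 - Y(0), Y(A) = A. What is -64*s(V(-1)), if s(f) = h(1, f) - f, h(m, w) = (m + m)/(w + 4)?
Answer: 320/3 ≈ 106.67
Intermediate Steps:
h(m, w) = 2*m/(4 + w) (h(m, w) = (2*m)/(4 + w) = 2*m/(4 + w))
V(Z) = 2 (V(Z) = 2 - 1*0 = 2 + 0 = 2)
s(f) = -f + 2/(4 + f) (s(f) = 2*1/(4 + f) - f = 2/(4 + f) - f = -f + 2/(4 + f))
-64*s(V(-1)) = -64*(2 - 1*2*(4 + 2))/(4 + 2) = -64*(2 - 1*2*6)/6 = -32*(2 - 12)/3 = -32*(-10)/3 = -64*(-5/3) = 320/3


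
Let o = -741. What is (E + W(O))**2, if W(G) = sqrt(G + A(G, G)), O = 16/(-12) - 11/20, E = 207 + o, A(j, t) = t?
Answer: (16020 - I*sqrt(3390))**2/900 ≈ 2.8515e+5 - 2072.8*I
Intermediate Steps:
E = -534 (E = 207 - 741 = -534)
O = -113/60 (O = 16*(-1/12) - 11*1/20 = -4/3 - 11/20 = -113/60 ≈ -1.8833)
W(G) = sqrt(2)*sqrt(G) (W(G) = sqrt(G + G) = sqrt(2*G) = sqrt(2)*sqrt(G))
(E + W(O))**2 = (-534 + sqrt(2)*sqrt(-113/60))**2 = (-534 + sqrt(2)*(I*sqrt(1695)/30))**2 = (-534 + I*sqrt(3390)/30)**2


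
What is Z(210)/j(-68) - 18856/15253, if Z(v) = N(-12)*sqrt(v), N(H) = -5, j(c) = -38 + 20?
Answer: -18856/15253 + 5*sqrt(210)/18 ≈ 2.7892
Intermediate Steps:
j(c) = -18
Z(v) = -5*sqrt(v)
Z(210)/j(-68) - 18856/15253 = -5*sqrt(210)/(-18) - 18856/15253 = -5*sqrt(210)*(-1/18) - 18856*1/15253 = 5*sqrt(210)/18 - 18856/15253 = -18856/15253 + 5*sqrt(210)/18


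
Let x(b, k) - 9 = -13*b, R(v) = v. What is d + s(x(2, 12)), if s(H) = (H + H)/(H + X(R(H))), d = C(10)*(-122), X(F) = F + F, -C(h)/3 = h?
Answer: 10982/3 ≈ 3660.7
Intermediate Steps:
C(h) = -3*h
X(F) = 2*F
d = 3660 (d = -3*10*(-122) = -30*(-122) = 3660)
x(b, k) = 9 - 13*b
s(H) = ⅔ (s(H) = (H + H)/(H + 2*H) = (2*H)/((3*H)) = (2*H)*(1/(3*H)) = ⅔)
d + s(x(2, 12)) = 3660 + ⅔ = 10982/3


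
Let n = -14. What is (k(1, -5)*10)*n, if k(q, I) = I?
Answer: 700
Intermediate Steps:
(k(1, -5)*10)*n = -5*10*(-14) = -50*(-14) = 700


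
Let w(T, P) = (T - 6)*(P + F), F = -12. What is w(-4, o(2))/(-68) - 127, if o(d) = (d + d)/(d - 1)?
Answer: -2179/17 ≈ -128.18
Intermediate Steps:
o(d) = 2*d/(-1 + d) (o(d) = (2*d)/(-1 + d) = 2*d/(-1 + d))
w(T, P) = (-12 + P)*(-6 + T) (w(T, P) = (T - 6)*(P - 12) = (-6 + T)*(-12 + P) = (-12 + P)*(-6 + T))
w(-4, o(2))/(-68) - 127 = (72 - 12*(-4) - 12*2/(-1 + 2) + (2*2/(-1 + 2))*(-4))/(-68) - 127 = -(72 + 48 - 12*2/1 + (2*2/1)*(-4))/68 - 127 = -(72 + 48 - 12*2 + (2*2*1)*(-4))/68 - 127 = -(72 + 48 - 6*4 + 4*(-4))/68 - 127 = -(72 + 48 - 24 - 16)/68 - 127 = -1/68*80 - 127 = -20/17 - 127 = -2179/17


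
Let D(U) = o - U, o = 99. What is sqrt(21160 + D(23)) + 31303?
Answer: 31303 + 2*sqrt(5309) ≈ 31449.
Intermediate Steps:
D(U) = 99 - U
sqrt(21160 + D(23)) + 31303 = sqrt(21160 + (99 - 1*23)) + 31303 = sqrt(21160 + (99 - 23)) + 31303 = sqrt(21160 + 76) + 31303 = sqrt(21236) + 31303 = 2*sqrt(5309) + 31303 = 31303 + 2*sqrt(5309)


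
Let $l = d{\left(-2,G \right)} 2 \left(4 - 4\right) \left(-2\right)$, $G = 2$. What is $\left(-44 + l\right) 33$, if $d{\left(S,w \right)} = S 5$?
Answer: $-1452$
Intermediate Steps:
$d{\left(S,w \right)} = 5 S$
$l = 0$ ($l = 5 \left(-2\right) 2 \left(4 - 4\right) \left(-2\right) = - 10 \cdot 2 \cdot 0 \left(-2\right) = \left(-10\right) 0 \left(-2\right) = 0 \left(-2\right) = 0$)
$\left(-44 + l\right) 33 = \left(-44 + 0\right) 33 = \left(-44\right) 33 = -1452$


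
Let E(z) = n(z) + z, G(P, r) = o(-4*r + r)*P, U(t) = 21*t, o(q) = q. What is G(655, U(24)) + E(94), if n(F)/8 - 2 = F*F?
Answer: -919562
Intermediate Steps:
n(F) = 16 + 8*F² (n(F) = 16 + 8*(F*F) = 16 + 8*F²)
G(P, r) = -3*P*r (G(P, r) = (-4*r + r)*P = (-3*r)*P = -3*P*r)
E(z) = 16 + z + 8*z² (E(z) = (16 + 8*z²) + z = 16 + z + 8*z²)
G(655, U(24)) + E(94) = -3*655*21*24 + (16 + 94 + 8*94²) = -3*655*504 + (16 + 94 + 8*8836) = -990360 + (16 + 94 + 70688) = -990360 + 70798 = -919562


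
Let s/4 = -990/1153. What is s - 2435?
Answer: -2811515/1153 ≈ -2438.4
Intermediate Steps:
s = -3960/1153 (s = 4*(-990/1153) = -3960/1153 ≈ -3.4345)
s - 2435 = -3960/1153 - 2435 = -2811515/1153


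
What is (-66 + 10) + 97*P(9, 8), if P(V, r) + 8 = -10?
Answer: -1802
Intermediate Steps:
P(V, r) = -18 (P(V, r) = -8 - 10 = -18)
(-66 + 10) + 97*P(9, 8) = (-66 + 10) + 97*(-18) = -56 - 1746 = -1802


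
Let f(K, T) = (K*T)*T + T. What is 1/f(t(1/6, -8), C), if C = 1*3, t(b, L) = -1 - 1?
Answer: -1/15 ≈ -0.066667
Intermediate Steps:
t(b, L) = -2
C = 3
f(K, T) = T + K*T² (f(K, T) = K*T² + T = T + K*T²)
1/f(t(1/6, -8), C) = 1/(3*(1 - 2*3)) = 1/(3*(1 - 6)) = 1/(3*(-5)) = 1/(-15) = -1/15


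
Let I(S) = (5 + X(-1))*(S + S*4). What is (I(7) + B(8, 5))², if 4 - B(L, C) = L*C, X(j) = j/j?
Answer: 30276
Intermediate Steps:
X(j) = 1
B(L, C) = 4 - C*L (B(L, C) = 4 - L*C = 4 - C*L)
I(S) = 30*S (I(S) = (5 + 1)*(S + S*4) = 6*(S + 4*S) = 6*(5*S) = 30*S)
(I(7) + B(8, 5))² = (30*7 + (4 - 1*5*8))² = (210 + (4 - 40))² = (210 - 36)² = 174² = 30276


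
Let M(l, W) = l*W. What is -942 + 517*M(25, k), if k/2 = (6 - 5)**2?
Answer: 24908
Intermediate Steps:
k = 2 (k = 2*(6 - 5)**2 = 2*1**2 = 2*1 = 2)
M(l, W) = W*l
-942 + 517*M(25, k) = -942 + 517*(2*25) = -942 + 517*50 = -942 + 25850 = 24908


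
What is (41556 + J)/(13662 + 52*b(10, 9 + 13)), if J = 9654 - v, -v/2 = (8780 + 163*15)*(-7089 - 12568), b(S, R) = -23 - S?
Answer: -220624220/5973 ≈ -36937.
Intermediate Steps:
v = 441299650 (v = -2*(8780 + 163*15)*(-7089 - 12568) = -2*(8780 + 2445)*(-19657) = -22450*(-19657) = -2*(-220649825) = 441299650)
J = -441289996 (J = 9654 - 1*441299650 = 9654 - 441299650 = -441289996)
(41556 + J)/(13662 + 52*b(10, 9 + 13)) = (41556 - 441289996)/(13662 + 52*(-23 - 1*10)) = -441248440/(13662 + 52*(-23 - 10)) = -441248440/(13662 + 52*(-33)) = -441248440/(13662 - 1716) = -441248440/11946 = -441248440*1/11946 = -220624220/5973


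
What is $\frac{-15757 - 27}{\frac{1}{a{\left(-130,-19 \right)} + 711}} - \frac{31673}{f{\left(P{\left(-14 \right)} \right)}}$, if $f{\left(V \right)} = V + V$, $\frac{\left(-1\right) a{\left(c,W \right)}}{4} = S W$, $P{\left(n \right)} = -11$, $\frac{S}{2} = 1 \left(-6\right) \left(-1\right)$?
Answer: $- \frac{563551831}{22} \approx -2.5616 \cdot 10^{7}$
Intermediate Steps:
$S = 12$ ($S = 2 \cdot 1 \left(-6\right) \left(-1\right) = 2 \left(\left(-6\right) \left(-1\right)\right) = 2 \cdot 6 = 12$)
$a{\left(c,W \right)} = - 48 W$ ($a{\left(c,W \right)} = - 4 \cdot 12 W = - 48 W$)
$f{\left(V \right)} = 2 V$
$\frac{-15757 - 27}{\frac{1}{a{\left(-130,-19 \right)} + 711}} - \frac{31673}{f{\left(P{\left(-14 \right)} \right)}} = \frac{-15757 - 27}{\frac{1}{\left(-48\right) \left(-19\right) + 711}} - \frac{31673}{2 \left(-11\right)} = \frac{-15757 - 27}{\frac{1}{912 + 711}} - \frac{31673}{-22} = - \frac{15784}{\frac{1}{1623}} - - \frac{31673}{22} = - 15784 \frac{1}{\frac{1}{1623}} + \frac{31673}{22} = \left(-15784\right) 1623 + \frac{31673}{22} = -25617432 + \frac{31673}{22} = - \frac{563551831}{22}$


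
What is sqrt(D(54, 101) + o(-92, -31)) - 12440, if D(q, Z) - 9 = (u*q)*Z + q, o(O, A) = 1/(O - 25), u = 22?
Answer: -12440 + sqrt(182597558)/39 ≈ -12094.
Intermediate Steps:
o(O, A) = 1/(-25 + O)
D(q, Z) = 9 + q + 22*Z*q (D(q, Z) = 9 + ((22*q)*Z + q) = 9 + (22*Z*q + q) = 9 + (q + 22*Z*q) = 9 + q + 22*Z*q)
sqrt(D(54, 101) + o(-92, -31)) - 12440 = sqrt((9 + 54 + 22*101*54) + 1/(-25 - 92)) - 12440 = sqrt((9 + 54 + 119988) + 1/(-117)) - 12440 = sqrt(120051 - 1/117) - 12440 = sqrt(14045966/117) - 12440 = sqrt(182597558)/39 - 12440 = -12440 + sqrt(182597558)/39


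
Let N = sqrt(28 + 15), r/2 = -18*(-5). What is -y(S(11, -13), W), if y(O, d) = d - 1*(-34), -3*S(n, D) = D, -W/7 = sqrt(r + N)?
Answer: -34 + 7*sqrt(180 + sqrt(43)) ≈ 61.610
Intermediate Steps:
r = 180 (r = 2*(-18*(-5)) = 2*90 = 180)
N = sqrt(43) ≈ 6.5574
W = -7*sqrt(180 + sqrt(43)) ≈ -95.610
S(n, D) = -D/3
y(O, d) = 34 + d (y(O, d) = d + 34 = 34 + d)
-y(S(11, -13), W) = -(34 - 7*sqrt(180 + sqrt(43))) = -34 + 7*sqrt(180 + sqrt(43))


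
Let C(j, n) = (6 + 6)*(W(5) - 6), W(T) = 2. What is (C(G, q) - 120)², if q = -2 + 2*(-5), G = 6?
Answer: 28224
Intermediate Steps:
q = -12 (q = -2 - 10 = -12)
C(j, n) = -48 (C(j, n) = (6 + 6)*(2 - 6) = 12*(-4) = -48)
(C(G, q) - 120)² = (-48 - 120)² = (-168)² = 28224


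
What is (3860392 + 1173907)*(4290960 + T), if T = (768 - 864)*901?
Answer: 21166528910736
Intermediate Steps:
T = -86496 (T = -96*901 = -86496)
(3860392 + 1173907)*(4290960 + T) = (3860392 + 1173907)*(4290960 - 86496) = 5034299*4204464 = 21166528910736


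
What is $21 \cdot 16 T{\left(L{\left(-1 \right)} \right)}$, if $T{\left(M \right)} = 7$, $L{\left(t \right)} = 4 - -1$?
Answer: $2352$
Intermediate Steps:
$L{\left(t \right)} = 5$ ($L{\left(t \right)} = 4 + 1 = 5$)
$21 \cdot 16 T{\left(L{\left(-1 \right)} \right)} = 21 \cdot 16 \cdot 7 = 336 \cdot 7 = 2352$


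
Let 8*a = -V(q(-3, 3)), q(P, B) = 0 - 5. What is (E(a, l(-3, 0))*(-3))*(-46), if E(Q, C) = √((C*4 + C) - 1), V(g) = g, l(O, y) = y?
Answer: 138*I ≈ 138.0*I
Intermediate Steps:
q(P, B) = -5
a = 5/8 (a = (-1*(-5))/8 = (⅛)*5 = 5/8 ≈ 0.62500)
E(Q, C) = √(-1 + 5*C) (E(Q, C) = √((4*C + C) - 1) = √(5*C - 1) = √(-1 + 5*C))
(E(a, l(-3, 0))*(-3))*(-46) = (√(-1 + 5*0)*(-3))*(-46) = (√(-1 + 0)*(-3))*(-46) = (√(-1)*(-3))*(-46) = (I*(-3))*(-46) = -3*I*(-46) = 138*I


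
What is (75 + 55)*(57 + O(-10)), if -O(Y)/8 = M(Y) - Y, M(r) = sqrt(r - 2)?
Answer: -2990 - 2080*I*sqrt(3) ≈ -2990.0 - 3602.7*I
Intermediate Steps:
M(r) = sqrt(-2 + r)
O(Y) = -8*sqrt(-2 + Y) + 8*Y (O(Y) = -8*(sqrt(-2 + Y) - Y) = -8*sqrt(-2 + Y) + 8*Y)
(75 + 55)*(57 + O(-10)) = (75 + 55)*(57 + (-8*sqrt(-2 - 10) + 8*(-10))) = 130*(57 + (-16*I*sqrt(3) - 80)) = 130*(57 + (-80 - 16*I*sqrt(3))) = 130*(-23 - 16*I*sqrt(3)) = -2990 - 2080*I*sqrt(3)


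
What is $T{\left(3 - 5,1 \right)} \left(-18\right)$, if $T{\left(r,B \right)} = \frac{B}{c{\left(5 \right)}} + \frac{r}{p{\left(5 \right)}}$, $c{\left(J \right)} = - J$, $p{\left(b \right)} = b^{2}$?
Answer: $\frac{126}{25} \approx 5.04$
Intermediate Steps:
$T{\left(r,B \right)} = - \frac{B}{5} + \frac{r}{25}$ ($T{\left(r,B \right)} = \frac{B}{\left(-1\right) 5} + \frac{r}{5^{2}} = \frac{B}{-5} + \frac{r}{25} = B \left(- \frac{1}{5}\right) + r \frac{1}{25} = - \frac{B}{5} + \frac{r}{25}$)
$T{\left(3 - 5,1 \right)} \left(-18\right) = \left(\left(- \frac{1}{5}\right) 1 + \frac{3 - 5}{25}\right) \left(-18\right) = \left(- \frac{1}{5} + \frac{3 - 5}{25}\right) \left(-18\right) = \left(- \frac{1}{5} + \frac{1}{25} \left(-2\right)\right) \left(-18\right) = \left(- \frac{1}{5} - \frac{2}{25}\right) \left(-18\right) = \left(- \frac{7}{25}\right) \left(-18\right) = \frac{126}{25}$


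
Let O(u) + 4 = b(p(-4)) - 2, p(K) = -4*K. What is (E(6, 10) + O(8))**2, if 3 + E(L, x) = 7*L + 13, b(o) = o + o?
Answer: 6084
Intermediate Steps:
b(o) = 2*o
E(L, x) = 10 + 7*L (E(L, x) = -3 + (7*L + 13) = -3 + (13 + 7*L) = 10 + 7*L)
O(u) = 26 (O(u) = -4 + (2*(-4*(-4)) - 2) = -4 + (2*16 - 2) = -4 + (32 - 2) = -4 + 30 = 26)
(E(6, 10) + O(8))**2 = ((10 + 7*6) + 26)**2 = ((10 + 42) + 26)**2 = (52 + 26)**2 = 78**2 = 6084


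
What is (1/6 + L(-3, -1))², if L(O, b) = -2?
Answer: 121/36 ≈ 3.3611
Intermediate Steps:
(1/6 + L(-3, -1))² = (1/6 - 2)² = (⅙ - 2)² = (-11/6)² = 121/36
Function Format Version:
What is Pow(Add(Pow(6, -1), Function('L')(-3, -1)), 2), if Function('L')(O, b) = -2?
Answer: Rational(121, 36) ≈ 3.3611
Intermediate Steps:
Pow(Add(Pow(6, -1), Function('L')(-3, -1)), 2) = Pow(Add(Pow(6, -1), -2), 2) = Pow(Add(Rational(1, 6), -2), 2) = Pow(Rational(-11, 6), 2) = Rational(121, 36)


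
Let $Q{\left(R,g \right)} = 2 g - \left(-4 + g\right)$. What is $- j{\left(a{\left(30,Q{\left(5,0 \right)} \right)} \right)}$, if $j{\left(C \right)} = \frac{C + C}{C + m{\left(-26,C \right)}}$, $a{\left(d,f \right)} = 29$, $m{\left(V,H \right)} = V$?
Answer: $- \frac{58}{3} \approx -19.333$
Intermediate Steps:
$Q{\left(R,g \right)} = 4 + g$
$j{\left(C \right)} = \frac{2 C}{-26 + C}$ ($j{\left(C \right)} = \frac{C + C}{C - 26} = \frac{2 C}{-26 + C}$)
$- j{\left(a{\left(30,Q{\left(5,0 \right)} \right)} \right)} = - \frac{2 \cdot 29}{-26 + 29} = - \frac{2 \cdot 29}{3} = \left(-1\right) \frac{58}{3} = - \frac{58}{3}$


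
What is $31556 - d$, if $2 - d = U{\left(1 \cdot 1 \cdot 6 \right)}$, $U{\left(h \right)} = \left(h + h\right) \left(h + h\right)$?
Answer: $31698$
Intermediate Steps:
$U{\left(h \right)} = 4 h^{2}$ ($U{\left(h \right)} = 2 h 2 h = 4 h^{2}$)
$d = -142$ ($d = 2 - 4 \left(1 \cdot 1 \cdot 6\right)^{2} = 2 - 4 \left(1 \cdot 6\right)^{2} = 2 - 4 \cdot 6^{2} = 2 - 4 \cdot 36 = 2 - 144 = -142$)
$31556 - d = 31556 - -142 = 31556 + 142 = 31698$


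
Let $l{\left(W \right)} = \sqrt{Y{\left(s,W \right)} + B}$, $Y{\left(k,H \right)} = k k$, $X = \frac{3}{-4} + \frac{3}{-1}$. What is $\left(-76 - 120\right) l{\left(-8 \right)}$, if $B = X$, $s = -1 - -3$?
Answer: $-98$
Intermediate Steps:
$s = 2$ ($s = -1 + 3 = 2$)
$X = - \frac{15}{4}$ ($X = 3 \left(- \frac{1}{4}\right) + 3 \left(-1\right) = - \frac{3}{4} - 3 = - \frac{15}{4} \approx -3.75$)
$B = - \frac{15}{4} \approx -3.75$
$Y{\left(k,H \right)} = k^{2}$
$l{\left(W \right)} = \frac{1}{2}$ ($l{\left(W \right)} = \sqrt{2^{2} - \frac{15}{4}} = \sqrt{4 - \frac{15}{4}} = \sqrt{\frac{1}{4}} = \frac{1}{2}$)
$\left(-76 - 120\right) l{\left(-8 \right)} = \left(-76 - 120\right) \frac{1}{2} = \left(-196\right) \frac{1}{2} = -98$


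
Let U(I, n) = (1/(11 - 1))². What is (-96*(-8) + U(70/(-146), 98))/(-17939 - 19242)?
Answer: -76801/3718100 ≈ -0.020656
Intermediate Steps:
U(I, n) = 1/100 (U(I, n) = (1/10)² = (⅒)² = 1/100)
(-96*(-8) + U(70/(-146), 98))/(-17939 - 19242) = (-96*(-8) + 1/100)/(-17939 - 19242) = (768 + 1/100)/(-37181) = (76801/100)*(-1/37181) = -76801/3718100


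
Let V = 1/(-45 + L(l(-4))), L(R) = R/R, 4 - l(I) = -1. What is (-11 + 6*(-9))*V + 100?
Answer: 4465/44 ≈ 101.48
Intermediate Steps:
l(I) = 5 (l(I) = 4 - 1*(-1) = 4 + 1 = 5)
L(R) = 1
V = -1/44 (V = 1/(-45 + 1) = 1/(-44) = -1/44 ≈ -0.022727)
(-11 + 6*(-9))*V + 100 = (-11 + 6*(-9))*(-1/44) + 100 = (-11 - 54)*(-1/44) + 100 = -65*(-1/44) + 100 = 65/44 + 100 = 4465/44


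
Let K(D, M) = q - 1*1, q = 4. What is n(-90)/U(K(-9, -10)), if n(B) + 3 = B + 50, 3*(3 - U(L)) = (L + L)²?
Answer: 43/9 ≈ 4.7778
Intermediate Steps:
K(D, M) = 3 (K(D, M) = 4 - 1*1 = 4 - 1 = 3)
U(L) = 3 - 4*L²/3 (U(L) = 3 - (L + L)²/3 = 3 - 4*L²/3)
n(B) = 47 + B (n(B) = -3 + (B + 50) = -3 + (50 + B) = 47 + B)
n(-90)/U(K(-9, -10)) = (47 - 90)/(3 - 4/3*3²) = -43/(3 - 4/3*9) = -43/(3 - 12) = -43/(-9) = -43*(-⅑) = 43/9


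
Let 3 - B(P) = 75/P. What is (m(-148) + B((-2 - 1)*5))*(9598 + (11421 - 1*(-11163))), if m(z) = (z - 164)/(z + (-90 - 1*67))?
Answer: 88564864/305 ≈ 2.9038e+5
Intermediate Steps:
m(z) = (-164 + z)/(-157 + z) (m(z) = (-164 + z)/(z + (-90 - 67)) = (-164 + z)/(z - 157) = (-164 + z)/(-157 + z))
B(P) = 3 - 75/P
(m(-148) + B((-2 - 1)*5))*(9598 + (11421 - 1*(-11163))) = ((-164 - 148)/(-157 - 148) + (3 - 75*1/(5*(-2 - 1))))*(9598 + (11421 - 1*(-11163))) = (-312/(-305) + (3 - 75/((-3*5))))*(9598 + (11421 + 11163)) = (-1/305*(-312) + (3 - 75/(-15)))*(9598 + 22584) = (312/305 + (3 - 75*(-1/15)))*32182 = (312/305 + (3 + 5))*32182 = (312/305 + 8)*32182 = (2752/305)*32182 = 88564864/305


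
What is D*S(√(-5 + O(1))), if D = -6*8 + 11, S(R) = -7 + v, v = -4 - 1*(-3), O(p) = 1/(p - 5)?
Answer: 296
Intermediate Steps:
O(p) = 1/(-5 + p)
v = -1 (v = -4 + 3 = -1)
S(R) = -8 (S(R) = -7 - 1 = -8)
D = -37 (D = -48 + 11 = -37)
D*S(√(-5 + O(1))) = -37*(-8) = 296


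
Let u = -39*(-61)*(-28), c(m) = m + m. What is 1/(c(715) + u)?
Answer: -1/65182 ≈ -1.5342e-5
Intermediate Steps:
c(m) = 2*m
u = -66612 (u = 2379*(-28) = -66612)
1/(c(715) + u) = 1/(2*715 - 66612) = 1/(1430 - 66612) = 1/(-65182) = -1/65182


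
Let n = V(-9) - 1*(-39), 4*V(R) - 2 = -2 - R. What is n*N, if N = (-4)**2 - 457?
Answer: -72765/4 ≈ -18191.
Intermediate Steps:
V(R) = -R/4 (V(R) = 1/2 + (-2 - R)/4 = 1/2 + (-1/2 - R/4) = -R/4)
N = -441 (N = 16 - 457 = -441)
n = 165/4 (n = -1/4*(-9) - 1*(-39) = 9/4 + 39 = 165/4 ≈ 41.250)
n*N = (165/4)*(-441) = -72765/4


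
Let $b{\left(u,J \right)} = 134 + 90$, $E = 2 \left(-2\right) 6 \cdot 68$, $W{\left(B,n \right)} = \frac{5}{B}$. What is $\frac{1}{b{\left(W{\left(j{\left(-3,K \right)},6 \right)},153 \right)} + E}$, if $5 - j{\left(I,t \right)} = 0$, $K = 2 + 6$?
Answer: $- \frac{1}{1408} \approx -0.00071023$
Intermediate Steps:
$K = 8$
$j{\left(I,t \right)} = 5$ ($j{\left(I,t \right)} = 5 - 0 = 5 + 0 = 5$)
$E = -1632$ ($E = \left(-4\right) 6 \cdot 68 = \left(-24\right) 68 = -1632$)
$b{\left(u,J \right)} = 224$
$\frac{1}{b{\left(W{\left(j{\left(-3,K \right)},6 \right)},153 \right)} + E} = \frac{1}{224 - 1632} = \frac{1}{-1408} = - \frac{1}{1408}$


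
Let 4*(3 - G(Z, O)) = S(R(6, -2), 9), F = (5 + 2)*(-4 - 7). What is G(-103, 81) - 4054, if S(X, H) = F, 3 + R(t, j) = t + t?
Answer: -16127/4 ≈ -4031.8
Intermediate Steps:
R(t, j) = -3 + 2*t (R(t, j) = -3 + (t + t) = -3 + 2*t)
F = -77 (F = 7*(-11) = -77)
S(X, H) = -77
G(Z, O) = 89/4 (G(Z, O) = 3 - ¼*(-77) = 3 + 77/4 = 89/4)
G(-103, 81) - 4054 = 89/4 - 4054 = -16127/4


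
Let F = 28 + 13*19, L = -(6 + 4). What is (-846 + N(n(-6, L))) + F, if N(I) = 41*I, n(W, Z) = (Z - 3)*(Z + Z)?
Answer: 10089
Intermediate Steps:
L = -10 (L = -1*10 = -10)
n(W, Z) = 2*Z*(-3 + Z) (n(W, Z) = (-3 + Z)*(2*Z) = 2*Z*(-3 + Z))
F = 275 (F = 28 + 247 = 275)
(-846 + N(n(-6, L))) + F = (-846 + 41*(2*(-10)*(-3 - 10))) + 275 = (-846 + 41*(2*(-10)*(-13))) + 275 = (-846 + 41*260) + 275 = (-846 + 10660) + 275 = 9814 + 275 = 10089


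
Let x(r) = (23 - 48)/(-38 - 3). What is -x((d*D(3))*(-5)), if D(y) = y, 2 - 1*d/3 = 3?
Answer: -25/41 ≈ -0.60976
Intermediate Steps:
d = -3 (d = 6 - 3*3 = 6 - 9 = -3)
x(r) = 25/41 (x(r) = -25/(-41) = -25*(-1/41) = 25/41)
-x((d*D(3))*(-5)) = -1*25/41 = -25/41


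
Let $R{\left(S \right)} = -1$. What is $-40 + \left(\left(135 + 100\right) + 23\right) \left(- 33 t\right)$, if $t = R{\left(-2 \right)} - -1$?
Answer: $-40$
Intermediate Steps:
$t = 0$ ($t = -1 - -1 = -1 + 1 = 0$)
$-40 + \left(\left(135 + 100\right) + 23\right) \left(- 33 t\right) = -40 + \left(\left(135 + 100\right) + 23\right) \left(\left(-33\right) 0\right) = -40 + \left(235 + 23\right) 0 = -40 + 258 \cdot 0 = -40 + 0 = -40$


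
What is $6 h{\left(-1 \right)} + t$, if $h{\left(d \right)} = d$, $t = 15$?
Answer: $9$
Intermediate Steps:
$6 h{\left(-1 \right)} + t = 6 \left(-1\right) + 15 = -6 + 15 = 9$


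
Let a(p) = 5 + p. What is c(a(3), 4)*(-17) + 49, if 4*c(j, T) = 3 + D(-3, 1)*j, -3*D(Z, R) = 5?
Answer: 1115/12 ≈ 92.917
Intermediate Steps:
D(Z, R) = -5/3 (D(Z, R) = -1/3*5 = -5/3)
c(j, T) = 3/4 - 5*j/12 (c(j, T) = (3 - 5*j/3)/4 = 3/4 - 5*j/12)
c(a(3), 4)*(-17) + 49 = (3/4 - 5*(5 + 3)/12)*(-17) + 49 = (3/4 - 5/12*8)*(-17) + 49 = (3/4 - 10/3)*(-17) + 49 = -31/12*(-17) + 49 = 527/12 + 49 = 1115/12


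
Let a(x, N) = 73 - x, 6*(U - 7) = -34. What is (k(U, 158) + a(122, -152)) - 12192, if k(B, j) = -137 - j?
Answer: -12536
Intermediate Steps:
U = 4/3 (U = 7 + (1/6)*(-34) = 7 - 17/3 = 4/3 ≈ 1.3333)
(k(U, 158) + a(122, -152)) - 12192 = ((-137 - 1*158) + (73 - 1*122)) - 12192 = ((-137 - 158) + (73 - 122)) - 12192 = (-295 - 49) - 12192 = -344 - 12192 = -12536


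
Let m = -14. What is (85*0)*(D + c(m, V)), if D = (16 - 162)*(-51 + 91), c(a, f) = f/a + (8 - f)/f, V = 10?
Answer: 0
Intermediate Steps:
c(a, f) = f/a + (8 - f)/f
D = -5840 (D = -146*40 = -5840)
(85*0)*(D + c(m, V)) = (85*0)*(-5840 + (-1 + 8/10 + 10/(-14))) = 0*(-5840 + (-1 + 8*(⅒) + 10*(-1/14))) = 0*(-5840 + (-1 + ⅘ - 5/7)) = 0*(-5840 - 32/35) = 0*(-204432/35) = 0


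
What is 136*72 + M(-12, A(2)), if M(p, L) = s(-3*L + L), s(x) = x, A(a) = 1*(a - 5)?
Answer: 9798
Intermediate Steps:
A(a) = -5 + a (A(a) = 1*(-5 + a) = -5 + a)
M(p, L) = -2*L (M(p, L) = -3*L + L = -2*L)
136*72 + M(-12, A(2)) = 136*72 - 2*(-5 + 2) = 9792 - 2*(-3) = 9792 + 6 = 9798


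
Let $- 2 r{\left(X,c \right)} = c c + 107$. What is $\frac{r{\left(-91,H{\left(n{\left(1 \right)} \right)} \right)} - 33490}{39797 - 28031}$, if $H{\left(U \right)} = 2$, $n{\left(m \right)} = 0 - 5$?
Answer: $- \frac{67091}{23532} \approx -2.8511$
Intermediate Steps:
$n{\left(m \right)} = -5$ ($n{\left(m \right)} = 0 - 5 = -5$)
$r{\left(X,c \right)} = - \frac{107}{2} - \frac{c^{2}}{2}$ ($r{\left(X,c \right)} = - \frac{c c + 107}{2} = - \frac{c^{2} + 107}{2} = - \frac{107 + c^{2}}{2} = - \frac{107}{2} - \frac{c^{2}}{2}$)
$\frac{r{\left(-91,H{\left(n{\left(1 \right)} \right)} \right)} - 33490}{39797 - 28031} = \frac{\left(- \frac{107}{2} - \frac{2^{2}}{2}\right) - 33490}{39797 - 28031} = \frac{\left(- \frac{107}{2} - 2\right) - 33490}{11766} = \left(\left(- \frac{107}{2} - 2\right) - 33490\right) \frac{1}{11766} = \left(- \frac{111}{2} - 33490\right) \frac{1}{11766} = \left(- \frac{67091}{2}\right) \frac{1}{11766} = - \frac{67091}{23532}$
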